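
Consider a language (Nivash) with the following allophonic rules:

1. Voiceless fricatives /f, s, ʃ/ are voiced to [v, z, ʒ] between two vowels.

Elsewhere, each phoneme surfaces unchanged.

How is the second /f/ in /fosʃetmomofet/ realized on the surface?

[v]

Rule 1 applies to /f/ (between /o/ and /e/: between two vowels) → [v].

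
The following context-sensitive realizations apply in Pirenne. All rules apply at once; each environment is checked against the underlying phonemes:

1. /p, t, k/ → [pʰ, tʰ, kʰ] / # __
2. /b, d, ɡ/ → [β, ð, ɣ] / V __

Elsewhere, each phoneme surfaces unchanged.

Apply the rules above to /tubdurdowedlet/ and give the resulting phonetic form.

/t/ (word-initial) occurs word-initially → [tʰ] by rule 1.
/u/ (between /t/ and /b/): no rule targets it → [u].
/b/ meets the environment for rule 2 (immediately after a vowel) → [β].
/d/ (between /b/ and /u/): rule 2 targets it, but not immediately after a vowel → unchanged [d].
/u/ (between /d/ and /r/): no rule targets it → [u].
/r/ — not in any rule's target class → [r].
/d/ (between /r/ and /o/) is in the target of rule 2 but the environment (immediately after a vowel) is not met → [d].
/o/ stays [o].
/w/ (between /o/ and /e/): no rule targets it → [w].
/e/ (between /w/ and /d/): no rule targets it → [e].
Rule 2 applies to /d/ (between /e/ and /l/: immediately after a vowel) → [ð].
/l/ (between /d/ and /e/): no rule targets it → [l].
/e/ stays [e].
/t/ (word-final) is in the target of rule 1 but the environment (word-initially) is not met → [t].

[tʰuβdurdoweðlet]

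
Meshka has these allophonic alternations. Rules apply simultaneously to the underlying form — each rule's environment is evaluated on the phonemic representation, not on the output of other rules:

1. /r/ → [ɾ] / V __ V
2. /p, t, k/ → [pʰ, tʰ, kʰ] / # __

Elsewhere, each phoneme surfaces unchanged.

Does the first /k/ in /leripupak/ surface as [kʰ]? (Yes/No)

No

/k/ (word-final): rule 2 targets it, but not word-initially → unchanged [k].
The actual realization is [k], not [kʰ].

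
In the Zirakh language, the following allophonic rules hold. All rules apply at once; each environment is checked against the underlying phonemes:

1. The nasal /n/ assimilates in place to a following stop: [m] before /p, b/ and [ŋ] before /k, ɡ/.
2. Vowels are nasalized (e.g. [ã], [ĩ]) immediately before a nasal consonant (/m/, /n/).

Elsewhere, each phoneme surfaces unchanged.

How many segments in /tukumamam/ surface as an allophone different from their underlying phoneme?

Segments that undergo a rule: /u/ → [ũ] (rule 2); /a/ → [ã] (rule 2); /a/ → [ã] (rule 2).
All other segments surface unchanged.

3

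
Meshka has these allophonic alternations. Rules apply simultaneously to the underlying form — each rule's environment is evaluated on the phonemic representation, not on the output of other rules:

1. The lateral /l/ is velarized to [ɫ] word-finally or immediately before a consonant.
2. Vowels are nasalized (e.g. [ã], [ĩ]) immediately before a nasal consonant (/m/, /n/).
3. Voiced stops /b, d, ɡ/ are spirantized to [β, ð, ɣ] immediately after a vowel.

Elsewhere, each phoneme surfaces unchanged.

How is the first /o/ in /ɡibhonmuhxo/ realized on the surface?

/o/ (between /h/ and /n/) occurs before a nasal consonant → [õ] by rule 2.

[õ]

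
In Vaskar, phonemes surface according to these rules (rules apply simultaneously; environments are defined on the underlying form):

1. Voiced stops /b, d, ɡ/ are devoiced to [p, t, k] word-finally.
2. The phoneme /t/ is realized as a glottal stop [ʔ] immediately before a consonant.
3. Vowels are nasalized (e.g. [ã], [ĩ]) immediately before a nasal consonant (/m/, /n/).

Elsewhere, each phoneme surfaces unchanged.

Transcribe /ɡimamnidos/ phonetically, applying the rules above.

/ɡ/ (word-initial) is in the target of rule 1 but the environment (word-finally) is not met → [ɡ].
/i/ — between /ɡ/ and /m/, before a nasal consonant — surfaces as [ĩ] (rule 3).
/m/ — not in any rule's target class → [m].
/a/ (between /m/ and /m/) occurs before a nasal consonant → [ã] by rule 3.
/m/ — not in any rule's target class → [m].
/n/ (between /m/ and /i/) is unaffected → [n].
/i/ (between /n/ and /d/): rule 3 targets it, but not before a nasal consonant → unchanged [i].
/d/ (between /i/ and /o/) fails the environment for rule 1, so it stays [d].
/o/ (between /d/ and /s/): rule 3 targets it, but not before a nasal consonant → unchanged [o].
/s/ (word-final) is unaffected → [s].

[ɡĩmãmnidos]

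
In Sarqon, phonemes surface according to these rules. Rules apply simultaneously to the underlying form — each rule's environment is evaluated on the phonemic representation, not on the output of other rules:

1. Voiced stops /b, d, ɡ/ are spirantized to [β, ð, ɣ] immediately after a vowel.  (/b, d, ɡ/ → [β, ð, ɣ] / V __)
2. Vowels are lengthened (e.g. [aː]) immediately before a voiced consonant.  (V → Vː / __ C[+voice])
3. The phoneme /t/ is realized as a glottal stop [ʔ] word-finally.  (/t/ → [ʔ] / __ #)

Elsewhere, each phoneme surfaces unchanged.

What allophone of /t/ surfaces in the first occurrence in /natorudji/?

/t/ — between /a/ and /o/; rule 3 does not apply here → [t].

[t]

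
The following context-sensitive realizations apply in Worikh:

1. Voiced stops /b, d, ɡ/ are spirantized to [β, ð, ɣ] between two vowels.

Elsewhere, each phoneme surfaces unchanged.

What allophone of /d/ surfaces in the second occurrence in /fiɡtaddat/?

[d]

/d/ — between /d/ and /a/; rule 1 does not apply here → [d].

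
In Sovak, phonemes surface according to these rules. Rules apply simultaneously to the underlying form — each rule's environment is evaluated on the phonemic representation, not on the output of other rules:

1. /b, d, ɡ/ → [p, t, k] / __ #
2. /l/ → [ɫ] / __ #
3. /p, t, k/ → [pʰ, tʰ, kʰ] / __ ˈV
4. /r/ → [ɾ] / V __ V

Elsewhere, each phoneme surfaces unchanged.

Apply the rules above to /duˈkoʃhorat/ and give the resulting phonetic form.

[duˈkʰoʃhoɾat]

/d/ (word-initial): rule 1 targets it, but not word-finally → unchanged [d].
Rule 3 applies to /k/ (between /u/ and /o/: immediately before a stressed vowel) → [kʰ].
/r/ meets the environment for rule 4 (between two vowels) → [ɾ].
/t/ (word-final) fails the environment for rule 3, so it stays [t].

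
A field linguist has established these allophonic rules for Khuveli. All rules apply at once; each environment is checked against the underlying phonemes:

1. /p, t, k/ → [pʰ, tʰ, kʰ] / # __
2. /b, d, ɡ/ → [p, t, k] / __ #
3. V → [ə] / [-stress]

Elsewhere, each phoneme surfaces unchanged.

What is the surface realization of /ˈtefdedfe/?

[ˈtʰefdədfə]

/t/ meets the environment for rule 1 (word-initially) → [tʰ].
/e/ — between /t/ and /f/; rule 3 does not apply here → [e].
/d/ — between /f/ and /e/; rule 2 does not apply here → [d].
/e/ (between /d/ and /d/): in an unstressed syllable, so rule 3 applies → [ə].
/d/ — between /e/ and /f/; rule 2 does not apply here → [d].
Rule 3 applies to /e/ (word-final: in an unstressed syllable) → [ə].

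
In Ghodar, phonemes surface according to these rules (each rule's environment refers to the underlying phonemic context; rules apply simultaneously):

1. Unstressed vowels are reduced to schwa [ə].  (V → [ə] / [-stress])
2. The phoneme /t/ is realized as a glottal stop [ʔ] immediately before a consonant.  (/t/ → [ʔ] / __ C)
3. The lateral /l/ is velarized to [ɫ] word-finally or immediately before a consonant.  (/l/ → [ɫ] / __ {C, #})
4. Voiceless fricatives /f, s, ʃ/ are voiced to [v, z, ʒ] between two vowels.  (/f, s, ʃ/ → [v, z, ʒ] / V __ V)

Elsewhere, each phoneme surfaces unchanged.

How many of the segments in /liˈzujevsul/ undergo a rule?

Segments that undergo a rule: /i/ → [ə] (rule 1); /e/ → [ə] (rule 1); /u/ → [ə] (rule 1); /l/ → [ɫ] (rule 3).
All other segments surface unchanged.

4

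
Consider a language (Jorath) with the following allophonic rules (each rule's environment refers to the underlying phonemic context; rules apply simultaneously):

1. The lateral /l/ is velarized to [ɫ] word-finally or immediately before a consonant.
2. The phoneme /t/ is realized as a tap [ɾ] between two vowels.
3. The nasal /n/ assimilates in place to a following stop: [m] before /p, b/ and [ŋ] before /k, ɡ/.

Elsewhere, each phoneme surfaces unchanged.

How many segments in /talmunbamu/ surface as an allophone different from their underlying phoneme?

Segments that undergo a rule: /l/ → [ɫ] (rule 1); /n/ → [m] (rule 3).
All other segments surface unchanged.

2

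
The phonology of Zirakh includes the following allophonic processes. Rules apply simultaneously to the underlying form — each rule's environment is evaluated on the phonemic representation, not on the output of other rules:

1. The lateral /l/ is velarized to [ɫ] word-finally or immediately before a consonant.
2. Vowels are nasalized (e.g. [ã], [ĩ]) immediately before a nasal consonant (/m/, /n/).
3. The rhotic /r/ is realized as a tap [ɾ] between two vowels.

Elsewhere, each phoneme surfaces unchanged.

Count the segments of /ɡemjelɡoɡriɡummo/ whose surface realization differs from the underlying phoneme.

Segments that undergo a rule: /e/ → [ẽ] (rule 2); /l/ → [ɫ] (rule 1); /u/ → [ũ] (rule 2).
All other segments surface unchanged.

3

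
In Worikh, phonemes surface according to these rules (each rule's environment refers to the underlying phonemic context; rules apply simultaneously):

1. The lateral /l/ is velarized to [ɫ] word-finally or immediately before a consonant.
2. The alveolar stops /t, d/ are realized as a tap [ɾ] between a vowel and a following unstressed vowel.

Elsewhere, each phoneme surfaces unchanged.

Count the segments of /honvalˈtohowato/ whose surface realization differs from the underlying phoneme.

2

Segments that undergo a rule: /l/ → [ɫ] (rule 1); /t/ → [ɾ] (rule 2).
All other segments surface unchanged.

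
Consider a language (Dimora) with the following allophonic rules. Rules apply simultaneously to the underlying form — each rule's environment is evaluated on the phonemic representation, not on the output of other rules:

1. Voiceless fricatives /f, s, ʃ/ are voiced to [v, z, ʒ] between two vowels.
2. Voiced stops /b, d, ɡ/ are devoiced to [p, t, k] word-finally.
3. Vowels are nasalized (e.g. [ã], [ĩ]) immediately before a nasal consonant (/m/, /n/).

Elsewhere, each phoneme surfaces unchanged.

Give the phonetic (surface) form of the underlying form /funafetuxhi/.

/f/ (word-initial) fails the environment for rule 1, so it stays [f].
/u/ meets the environment for rule 3 (before a nasal consonant) → [ũ].
/n/ — not in any rule's target class → [n].
/a/ (between /n/ and /f/) is in the target of rule 3 but the environment (before a nasal consonant) is not met → [a].
/f/ meets the environment for rule 1 (between two vowels) → [v].
/e/ (between /f/ and /t/): rule 3 targets it, but not before a nasal consonant → unchanged [e].
/t/ (between /e/ and /u/): no rule targets it → [t].
/u/ (between /t/ and /x/) fails the environment for rule 3, so it stays [u].
/x/ — not in any rule's target class → [x].
/h/ (between /x/ and /i/) is unaffected → [h].
/i/ (word-final) is in the target of rule 3 but the environment (before a nasal consonant) is not met → [i].

[fũnavetuxhi]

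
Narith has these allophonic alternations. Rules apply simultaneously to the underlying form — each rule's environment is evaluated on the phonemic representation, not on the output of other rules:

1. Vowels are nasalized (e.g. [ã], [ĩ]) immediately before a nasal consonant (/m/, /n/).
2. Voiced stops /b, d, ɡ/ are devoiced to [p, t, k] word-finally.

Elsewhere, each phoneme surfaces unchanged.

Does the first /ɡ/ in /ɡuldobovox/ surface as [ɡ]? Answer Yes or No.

/ɡ/ (word-initial): rule 2 targets it, but not word-finally → unchanged [ɡ].
The actual realization is [ɡ], which matches [ɡ].

Yes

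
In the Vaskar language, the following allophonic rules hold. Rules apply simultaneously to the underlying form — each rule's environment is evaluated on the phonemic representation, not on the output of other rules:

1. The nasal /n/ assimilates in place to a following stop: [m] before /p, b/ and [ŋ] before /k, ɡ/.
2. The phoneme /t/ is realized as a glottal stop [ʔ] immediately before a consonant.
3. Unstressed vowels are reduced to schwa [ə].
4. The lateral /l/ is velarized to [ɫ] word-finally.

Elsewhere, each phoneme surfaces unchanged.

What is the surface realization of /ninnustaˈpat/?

/n/ (word-initial) is in the target of rule 1 but the environment (before a labial or velar stop) is not met → [n].
/i/ (between /n/ and /n/) occurs in an unstressed syllable → [ə] by rule 3.
/n/ (between /i/ and /n/) is in the target of rule 1 but the environment (before a labial or velar stop) is not met → [n].
/n/ — between /n/ and /u/; rule 1 does not apply here → [n].
/u/ meets the environment for rule 3 (in an unstressed syllable) → [ə].
/s/ stays [s].
/t/ — between /s/ and /a/; rule 2 does not apply here → [t].
Rule 3 applies to /a/ (between /t/ and /p/: in an unstressed syllable) → [ə].
/p/ (between /a/ and /a/) is unaffected → [p].
/a/ (between /p/ and /t/) fails the environment for rule 3, so it stays [a].
/t/ (word-final) fails the environment for rule 2, so it stays [t].

[nənnəstəˈpat]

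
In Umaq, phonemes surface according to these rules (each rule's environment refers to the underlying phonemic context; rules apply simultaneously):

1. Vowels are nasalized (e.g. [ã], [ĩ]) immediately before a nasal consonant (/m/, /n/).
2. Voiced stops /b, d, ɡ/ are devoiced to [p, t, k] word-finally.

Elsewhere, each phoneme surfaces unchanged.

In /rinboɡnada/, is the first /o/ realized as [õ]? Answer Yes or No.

/o/ — between /b/ and /ɡ/; rule 1 does not apply here → [o].
The actual realization is [o], not [õ].

No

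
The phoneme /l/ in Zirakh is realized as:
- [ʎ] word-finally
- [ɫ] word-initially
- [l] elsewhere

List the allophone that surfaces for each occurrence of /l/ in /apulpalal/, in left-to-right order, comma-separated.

[l], [l], [ʎ]

Occurrence 1 (position 4): no conditioning environment matches → elsewhere allophone [l].
Occurrence 2 (position 7): no conditioning environment matches → elsewhere allophone [l].
Occurrence 3 (position 9): word-finally → [ʎ].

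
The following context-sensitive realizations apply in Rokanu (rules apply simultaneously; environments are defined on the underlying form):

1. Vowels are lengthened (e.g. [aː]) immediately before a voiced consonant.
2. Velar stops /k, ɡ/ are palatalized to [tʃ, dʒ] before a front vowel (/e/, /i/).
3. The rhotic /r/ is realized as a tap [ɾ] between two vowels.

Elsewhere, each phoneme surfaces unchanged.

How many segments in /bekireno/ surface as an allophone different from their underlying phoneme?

Segments that undergo a rule: /k/ → [tʃ] (rule 2); /i/ → [iː] (rule 1); /r/ → [ɾ] (rule 3); /e/ → [eː] (rule 1).
All other segments surface unchanged.

4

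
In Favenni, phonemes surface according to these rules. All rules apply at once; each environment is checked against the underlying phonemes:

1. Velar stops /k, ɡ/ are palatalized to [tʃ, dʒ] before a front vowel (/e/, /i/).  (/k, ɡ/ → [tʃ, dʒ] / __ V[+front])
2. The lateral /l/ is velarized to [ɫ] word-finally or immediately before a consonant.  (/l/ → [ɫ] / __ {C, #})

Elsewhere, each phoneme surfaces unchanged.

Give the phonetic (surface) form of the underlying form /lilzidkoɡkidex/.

[liɫzidkoɡtʃidex]

/l/ — word-initial; rule 2 does not apply here → [l].
/i/ (between /l/ and /l/): no rule targets it → [i].
Rule 2 applies to /l/ (between /i/ and /z/: word-finally or immediately before a consonant) → [ɫ].
/z/ — not in any rule's target class → [z].
/i/ — not in any rule's target class → [i].
/d/ stays [d].
/k/ (between /d/ and /o/): rule 1 targets it, but not before a front vowel → unchanged [k].
/o/ (between /k/ and /ɡ/) is unaffected → [o].
/ɡ/ (between /o/ and /k/) is in the target of rule 1 but the environment (before a front vowel) is not met → [ɡ].
Rule 1 applies to /k/ (between /ɡ/ and /i/: before a front vowel) → [tʃ].
/i/ (between /k/ and /d/): no rule targets it → [i].
/d/ — not in any rule's target class → [d].
/e/ (between /d/ and /x/): no rule targets it → [e].
/x/ (word-final) is unaffected → [x].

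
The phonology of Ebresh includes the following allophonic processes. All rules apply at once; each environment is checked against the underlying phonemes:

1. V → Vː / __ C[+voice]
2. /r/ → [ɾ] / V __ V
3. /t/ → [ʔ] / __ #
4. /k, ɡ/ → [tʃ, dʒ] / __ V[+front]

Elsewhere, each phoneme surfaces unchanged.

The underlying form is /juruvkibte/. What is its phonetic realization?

[juːɾuːvtʃiːbte]

/j/ (word-initial) is unaffected → [j].
/u/ meets the environment for rule 1 (before a voiced consonant) → [uː].
/r/ — between /u/ and /u/, between two vowels — surfaces as [ɾ] (rule 2).
/u/ (between /r/ and /v/): before a voiced consonant, so rule 1 applies → [uː].
/v/ (between /u/ and /k/): no rule targets it → [v].
Rule 4 applies to /k/ (between /v/ and /i/: before a front vowel) → [tʃ].
/i/ (between /k/ and /b/): before a voiced consonant, so rule 1 applies → [iː].
/b/ (between /i/ and /t/) is unaffected → [b].
/t/ (between /b/ and /e/) fails the environment for rule 3, so it stays [t].
/e/ (word-final) fails the environment for rule 1, so it stays [e].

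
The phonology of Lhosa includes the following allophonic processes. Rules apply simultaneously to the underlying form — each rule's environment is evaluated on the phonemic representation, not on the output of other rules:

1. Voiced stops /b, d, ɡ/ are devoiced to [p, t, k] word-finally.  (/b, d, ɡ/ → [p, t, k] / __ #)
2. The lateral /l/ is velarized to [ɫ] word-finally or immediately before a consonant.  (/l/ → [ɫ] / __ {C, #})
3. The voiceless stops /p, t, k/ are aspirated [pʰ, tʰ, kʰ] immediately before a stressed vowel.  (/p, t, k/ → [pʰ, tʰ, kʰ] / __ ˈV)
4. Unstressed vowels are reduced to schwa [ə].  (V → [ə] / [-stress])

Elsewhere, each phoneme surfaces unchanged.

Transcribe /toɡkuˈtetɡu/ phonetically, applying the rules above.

[təɡkəˈtʰetɡə]

/t/ — word-initial; rule 3 does not apply here → [t].
/o/ meets the environment for rule 4 (in an unstressed syllable) → [ə].
/ɡ/ (between /o/ and /k/) fails the environment for rule 1, so it stays [ɡ].
/k/ (between /ɡ/ and /u/) is in the target of rule 3 but the environment (immediately before a stressed vowel) is not met → [k].
/u/ (between /k/ and /t/) occurs in an unstressed syllable → [ə] by rule 4.
/t/ (between /u/ and /e/) occurs immediately before a stressed vowel → [tʰ] by rule 3.
/e/ (between /t/ and /t/) is in the target of rule 4 but the environment (in an unstressed syllable) is not met → [e].
/t/ — between /e/ and /ɡ/; rule 3 does not apply here → [t].
/ɡ/ — between /t/ and /u/; rule 1 does not apply here → [ɡ].
/u/ — word-final, in an unstressed syllable — surfaces as [ə] (rule 4).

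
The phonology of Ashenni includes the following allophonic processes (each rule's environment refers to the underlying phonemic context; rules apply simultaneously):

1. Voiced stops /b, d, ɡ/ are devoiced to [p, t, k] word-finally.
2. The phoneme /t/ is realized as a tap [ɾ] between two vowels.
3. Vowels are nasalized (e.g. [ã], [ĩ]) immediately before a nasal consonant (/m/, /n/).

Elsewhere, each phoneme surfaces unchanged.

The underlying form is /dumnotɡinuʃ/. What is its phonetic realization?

[dũmnotɡĩnuʃ]

/d/ (word-initial): rule 1 targets it, but not word-finally → unchanged [d].
/u/ — between /d/ and /m/, before a nasal consonant — surfaces as [ũ] (rule 3).
/m/ (between /u/ and /n/) is unaffected → [m].
/n/ — not in any rule's target class → [n].
/o/ (between /n/ and /t/) is in the target of rule 3 but the environment (before a nasal consonant) is not met → [o].
/t/ (between /o/ and /ɡ/) is in the target of rule 2 but the environment (between two vowels) is not met → [t].
/ɡ/ (between /t/ and /i/) is in the target of rule 1 but the environment (word-finally) is not met → [ɡ].
Rule 3 applies to /i/ (between /ɡ/ and /n/: before a nasal consonant) → [ĩ].
/n/ (between /i/ and /u/) is unaffected → [n].
/u/ (between /n/ and /ʃ/) fails the environment for rule 3, so it stays [u].
/ʃ/ stays [ʃ].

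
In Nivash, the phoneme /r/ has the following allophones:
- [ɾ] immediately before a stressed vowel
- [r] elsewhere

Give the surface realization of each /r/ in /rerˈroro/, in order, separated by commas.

[r], [r], [ɾ], [r]

Occurrence 1 (position 1): no conditioning environment matches → elsewhere allophone [r].
Occurrence 2 (position 3): no conditioning environment matches → elsewhere allophone [r].
Occurrence 3 (position 4): immediately before a stressed vowel → [ɾ].
Occurrence 4 (position 6): no conditioning environment matches → elsewhere allophone [r].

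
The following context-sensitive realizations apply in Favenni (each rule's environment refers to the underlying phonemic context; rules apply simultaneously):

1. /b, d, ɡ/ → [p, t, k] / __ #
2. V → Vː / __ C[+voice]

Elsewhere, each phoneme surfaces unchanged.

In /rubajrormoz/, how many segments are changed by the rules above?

Segments that undergo a rule: /u/ → [uː] (rule 2); /a/ → [aː] (rule 2); /o/ → [oː] (rule 2); /o/ → [oː] (rule 2).
All other segments surface unchanged.

4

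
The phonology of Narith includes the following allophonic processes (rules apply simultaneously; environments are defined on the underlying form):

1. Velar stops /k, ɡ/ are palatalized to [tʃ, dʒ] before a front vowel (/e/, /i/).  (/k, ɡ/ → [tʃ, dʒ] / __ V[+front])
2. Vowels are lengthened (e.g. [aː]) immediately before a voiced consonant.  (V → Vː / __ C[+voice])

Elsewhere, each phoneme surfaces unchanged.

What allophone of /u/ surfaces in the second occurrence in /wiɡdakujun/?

[uː]

/u/ (between /j/ and /n/) occurs before a voiced consonant → [uː] by rule 2.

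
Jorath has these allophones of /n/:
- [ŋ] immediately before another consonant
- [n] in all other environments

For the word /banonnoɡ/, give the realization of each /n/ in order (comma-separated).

[n], [ŋ], [n]

Occurrence 1 (position 3): no conditioning environment matches → elsewhere allophone [n].
Occurrence 2 (position 5): immediately before another consonant → [ŋ].
Occurrence 3 (position 6): no conditioning environment matches → elsewhere allophone [n].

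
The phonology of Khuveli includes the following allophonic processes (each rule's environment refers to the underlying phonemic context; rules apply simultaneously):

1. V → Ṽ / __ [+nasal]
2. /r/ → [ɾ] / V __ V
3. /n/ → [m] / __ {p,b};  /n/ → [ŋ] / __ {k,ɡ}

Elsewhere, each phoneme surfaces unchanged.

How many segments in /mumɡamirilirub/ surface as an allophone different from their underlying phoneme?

Segments that undergo a rule: /u/ → [ũ] (rule 1); /a/ → [ã] (rule 1); /r/ → [ɾ] (rule 2); /r/ → [ɾ] (rule 2).
All other segments surface unchanged.

4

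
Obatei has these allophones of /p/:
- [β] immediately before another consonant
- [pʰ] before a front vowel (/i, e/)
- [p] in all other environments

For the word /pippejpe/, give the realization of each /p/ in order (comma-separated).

[pʰ], [β], [pʰ], [pʰ]

Occurrence 1 (position 1): before a front vowel (/i, e/) → [pʰ].
Occurrence 2 (position 3): immediately before another consonant → [β].
Occurrence 3 (position 4): before a front vowel (/i, e/) → [pʰ].
Occurrence 4 (position 7): before a front vowel (/i, e/) → [pʰ].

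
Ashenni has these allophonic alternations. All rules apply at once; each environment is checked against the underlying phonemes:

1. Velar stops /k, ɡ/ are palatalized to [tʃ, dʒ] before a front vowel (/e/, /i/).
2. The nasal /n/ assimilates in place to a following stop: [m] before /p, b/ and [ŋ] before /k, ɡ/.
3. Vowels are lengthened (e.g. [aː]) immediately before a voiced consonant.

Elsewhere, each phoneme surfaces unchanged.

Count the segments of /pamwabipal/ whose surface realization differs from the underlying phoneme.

3

Segments that undergo a rule: /a/ → [aː] (rule 3); /a/ → [aː] (rule 3); /a/ → [aː] (rule 3).
All other segments surface unchanged.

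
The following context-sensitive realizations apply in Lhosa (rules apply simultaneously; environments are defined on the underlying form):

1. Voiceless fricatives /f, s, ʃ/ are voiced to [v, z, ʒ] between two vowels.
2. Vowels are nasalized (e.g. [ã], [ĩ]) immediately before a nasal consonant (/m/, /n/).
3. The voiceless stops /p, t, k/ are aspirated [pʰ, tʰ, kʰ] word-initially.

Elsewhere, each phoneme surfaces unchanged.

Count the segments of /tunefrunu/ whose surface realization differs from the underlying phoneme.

3

Segments that undergo a rule: /t/ → [tʰ] (rule 3); /u/ → [ũ] (rule 2); /u/ → [ũ] (rule 2).
All other segments surface unchanged.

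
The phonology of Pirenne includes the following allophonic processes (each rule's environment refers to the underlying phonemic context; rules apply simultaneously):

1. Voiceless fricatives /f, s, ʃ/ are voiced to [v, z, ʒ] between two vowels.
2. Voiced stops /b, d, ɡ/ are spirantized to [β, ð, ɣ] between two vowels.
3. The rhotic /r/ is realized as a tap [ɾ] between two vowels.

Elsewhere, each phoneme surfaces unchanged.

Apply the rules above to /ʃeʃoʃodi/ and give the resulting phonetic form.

[ʃeʒoʒoði]

/ʃ/ (word-initial) fails the environment for rule 1, so it stays [ʃ].
/ʃ/ (between /e/ and /o/): between two vowels, so rule 1 applies → [ʒ].
/ʃ/ (between /o/ and /o/): between two vowels, so rule 1 applies → [ʒ].
/d/ (between /o/ and /i/) occurs between two vowels → [ð] by rule 2.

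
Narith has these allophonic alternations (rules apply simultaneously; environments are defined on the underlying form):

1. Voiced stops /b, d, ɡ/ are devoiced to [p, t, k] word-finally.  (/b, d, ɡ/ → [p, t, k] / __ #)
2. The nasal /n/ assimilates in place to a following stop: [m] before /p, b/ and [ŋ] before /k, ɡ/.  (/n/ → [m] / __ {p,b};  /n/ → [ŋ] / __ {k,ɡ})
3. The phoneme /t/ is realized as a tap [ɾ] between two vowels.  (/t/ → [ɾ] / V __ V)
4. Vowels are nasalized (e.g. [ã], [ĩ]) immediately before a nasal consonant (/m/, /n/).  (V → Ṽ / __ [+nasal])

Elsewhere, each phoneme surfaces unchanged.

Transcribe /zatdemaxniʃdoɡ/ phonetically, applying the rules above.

[zatdẽmaxniʃdok]

/z/ stays [z].
/a/ (between /z/ and /t/) is in the target of rule 4 but the environment (before a nasal consonant) is not met → [a].
/t/ (between /a/ and /d/) fails the environment for rule 3, so it stays [t].
/d/ (between /t/ and /e/): rule 1 targets it, but not word-finally → unchanged [d].
/e/ — between /d/ and /m/, before a nasal consonant — surfaces as [ẽ] (rule 4).
/m/ (between /e/ and /a/): no rule targets it → [m].
/a/ (between /m/ and /x/) is in the target of rule 4 but the environment (before a nasal consonant) is not met → [a].
/x/ (between /a/ and /n/): no rule targets it → [x].
/n/ — between /x/ and /i/; rule 2 does not apply here → [n].
/i/ (between /n/ and /ʃ/): rule 4 targets it, but not before a nasal consonant → unchanged [i].
/ʃ/ (between /i/ and /d/) is unaffected → [ʃ].
/d/ — between /ʃ/ and /o/; rule 1 does not apply here → [d].
/o/ (between /d/ and /ɡ/) is in the target of rule 4 but the environment (before a nasal consonant) is not met → [o].
Rule 1 applies to /ɡ/ (word-final: word-finally) → [k].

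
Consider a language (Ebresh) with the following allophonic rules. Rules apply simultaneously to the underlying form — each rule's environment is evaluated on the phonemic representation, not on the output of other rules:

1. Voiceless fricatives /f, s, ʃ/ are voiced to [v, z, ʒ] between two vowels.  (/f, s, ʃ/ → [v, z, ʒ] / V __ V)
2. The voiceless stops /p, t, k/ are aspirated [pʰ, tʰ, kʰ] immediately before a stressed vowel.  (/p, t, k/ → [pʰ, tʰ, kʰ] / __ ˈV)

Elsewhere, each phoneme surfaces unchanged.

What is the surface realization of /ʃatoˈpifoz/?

/ʃ/ — word-initial; rule 1 does not apply here → [ʃ].
/a/ (between /ʃ/ and /t/): no rule targets it → [a].
/t/ (between /a/ and /o/) is in the target of rule 2 but the environment (immediately before a stressed vowel) is not met → [t].
/o/ (between /t/ and /p/) is unaffected → [o].
/p/ meets the environment for rule 2 (immediately before a stressed vowel) → [pʰ].
/i/ (between /p/ and /f/) is unaffected → [i].
Rule 1 applies to /f/ (between /i/ and /o/: between two vowels) → [v].
/o/ (between /f/ and /z/) is unaffected → [o].
/z/ (word-final) is unaffected → [z].

[ʃatoˈpʰivoz]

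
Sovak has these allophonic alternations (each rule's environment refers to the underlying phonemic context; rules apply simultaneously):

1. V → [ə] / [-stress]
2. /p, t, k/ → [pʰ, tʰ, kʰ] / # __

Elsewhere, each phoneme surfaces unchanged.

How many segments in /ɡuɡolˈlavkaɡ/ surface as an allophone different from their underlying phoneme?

3

Segments that undergo a rule: /u/ → [ə] (rule 1); /o/ → [ə] (rule 1); /a/ → [ə] (rule 1).
All other segments surface unchanged.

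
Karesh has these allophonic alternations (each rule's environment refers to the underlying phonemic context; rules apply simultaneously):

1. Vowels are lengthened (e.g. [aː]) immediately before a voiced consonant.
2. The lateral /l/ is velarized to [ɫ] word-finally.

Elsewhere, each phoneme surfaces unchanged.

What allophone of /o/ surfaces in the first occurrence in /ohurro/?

[o]

/o/ — word-initial; rule 1 does not apply here → [o].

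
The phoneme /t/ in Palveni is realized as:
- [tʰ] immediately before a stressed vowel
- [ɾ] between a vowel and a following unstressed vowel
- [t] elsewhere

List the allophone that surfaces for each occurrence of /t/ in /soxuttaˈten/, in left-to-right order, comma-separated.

[t], [t], [tʰ]

Occurrence 1 (position 5): no conditioning environment matches → elsewhere allophone [t].
Occurrence 2 (position 6): no conditioning environment matches → elsewhere allophone [t].
Occurrence 3 (position 8): immediately before a stressed vowel → [tʰ].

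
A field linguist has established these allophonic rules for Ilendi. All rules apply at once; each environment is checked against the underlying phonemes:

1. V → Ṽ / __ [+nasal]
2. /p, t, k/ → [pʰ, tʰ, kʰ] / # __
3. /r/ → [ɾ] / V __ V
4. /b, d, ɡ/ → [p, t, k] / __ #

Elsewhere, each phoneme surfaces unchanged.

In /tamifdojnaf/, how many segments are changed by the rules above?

2

Segments that undergo a rule: /t/ → [tʰ] (rule 2); /a/ → [ã] (rule 1).
All other segments surface unchanged.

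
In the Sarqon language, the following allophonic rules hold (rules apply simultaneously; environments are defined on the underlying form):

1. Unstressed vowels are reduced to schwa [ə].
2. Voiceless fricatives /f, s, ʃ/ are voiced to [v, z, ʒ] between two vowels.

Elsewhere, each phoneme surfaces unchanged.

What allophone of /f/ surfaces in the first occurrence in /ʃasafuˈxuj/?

/f/ — between /a/ and /u/, between two vowels — surfaces as [v] (rule 2).

[v]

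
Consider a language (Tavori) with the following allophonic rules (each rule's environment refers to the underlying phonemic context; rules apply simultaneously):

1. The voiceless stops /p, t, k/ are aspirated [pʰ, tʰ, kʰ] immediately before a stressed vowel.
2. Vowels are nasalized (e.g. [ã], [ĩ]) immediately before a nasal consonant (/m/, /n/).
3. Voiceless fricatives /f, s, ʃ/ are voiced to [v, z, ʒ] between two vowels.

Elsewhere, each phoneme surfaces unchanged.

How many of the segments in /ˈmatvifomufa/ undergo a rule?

3

Segments that undergo a rule: /f/ → [v] (rule 3); /o/ → [õ] (rule 2); /f/ → [v] (rule 3).
All other segments surface unchanged.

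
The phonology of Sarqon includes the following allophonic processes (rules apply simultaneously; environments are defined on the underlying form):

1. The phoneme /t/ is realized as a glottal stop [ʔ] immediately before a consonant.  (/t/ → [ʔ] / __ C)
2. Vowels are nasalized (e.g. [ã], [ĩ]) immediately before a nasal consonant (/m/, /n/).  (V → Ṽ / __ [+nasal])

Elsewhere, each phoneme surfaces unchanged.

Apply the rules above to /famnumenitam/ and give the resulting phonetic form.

/a/ (between /f/ and /m/) occurs before a nasal consonant → [ã] by rule 2.
/u/ (between /n/ and /m/) occurs before a nasal consonant → [ũ] by rule 2.
/e/ meets the environment for rule 2 (before a nasal consonant) → [ẽ].
/i/ — between /n/ and /t/; rule 2 does not apply here → [i].
/t/ (between /i/ and /a/) fails the environment for rule 1, so it stays [t].
/a/ meets the environment for rule 2 (before a nasal consonant) → [ã].

[fãmnũmẽnitãm]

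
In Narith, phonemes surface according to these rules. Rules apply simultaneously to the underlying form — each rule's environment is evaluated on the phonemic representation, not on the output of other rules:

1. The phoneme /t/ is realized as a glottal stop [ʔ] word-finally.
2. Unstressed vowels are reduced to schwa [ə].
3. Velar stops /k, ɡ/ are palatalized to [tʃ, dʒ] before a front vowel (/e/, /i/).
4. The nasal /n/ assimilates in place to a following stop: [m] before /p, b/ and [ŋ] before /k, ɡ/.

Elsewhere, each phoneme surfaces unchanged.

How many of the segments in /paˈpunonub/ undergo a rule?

3

Segments that undergo a rule: /a/ → [ə] (rule 2); /o/ → [ə] (rule 2); /u/ → [ə] (rule 2).
All other segments surface unchanged.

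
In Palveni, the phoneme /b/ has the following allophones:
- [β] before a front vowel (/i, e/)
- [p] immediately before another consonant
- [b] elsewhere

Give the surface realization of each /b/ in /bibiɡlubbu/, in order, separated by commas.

Occurrence 1 (position 1): before a front vowel (/i, e/) → [β].
Occurrence 2 (position 3): before a front vowel (/i, e/) → [β].
Occurrence 3 (position 8): immediately before another consonant → [p].
Occurrence 4 (position 9): no conditioning environment matches → elsewhere allophone [b].

[β], [β], [p], [b]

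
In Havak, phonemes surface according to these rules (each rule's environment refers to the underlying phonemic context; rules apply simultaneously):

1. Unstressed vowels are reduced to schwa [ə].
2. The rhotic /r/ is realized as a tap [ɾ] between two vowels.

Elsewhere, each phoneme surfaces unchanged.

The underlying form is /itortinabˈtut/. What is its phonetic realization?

/i/ — word-initial, in an unstressed syllable — surfaces as [ə] (rule 1).
/t/ — not in any rule's target class → [t].
/o/ meets the environment for rule 1 (in an unstressed syllable) → [ə].
/r/ — between /o/ and /t/; rule 2 does not apply here → [r].
/t/ — not in any rule's target class → [t].
/i/ meets the environment for rule 1 (in an unstressed syllable) → [ə].
/n/ (between /i/ and /a/): no rule targets it → [n].
/a/ (between /n/ and /b/) occurs in an unstressed syllable → [ə] by rule 1.
/b/ (between /a/ and /t/): no rule targets it → [b].
/t/ — not in any rule's target class → [t].
/u/ (between /t/ and /t/): rule 1 targets it, but not in an unstressed syllable → unchanged [u].
/t/ — not in any rule's target class → [t].

[ətərtənəbˈtut]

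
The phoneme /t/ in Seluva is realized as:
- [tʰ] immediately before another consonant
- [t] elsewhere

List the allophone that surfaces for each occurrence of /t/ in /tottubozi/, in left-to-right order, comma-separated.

[t], [tʰ], [t]

Occurrence 1 (position 1): no conditioning environment matches → elsewhere allophone [t].
Occurrence 2 (position 3): immediately before another consonant → [tʰ].
Occurrence 3 (position 4): no conditioning environment matches → elsewhere allophone [t].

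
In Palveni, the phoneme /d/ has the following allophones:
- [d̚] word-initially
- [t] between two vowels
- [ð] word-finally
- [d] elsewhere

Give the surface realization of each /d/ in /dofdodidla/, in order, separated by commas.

[d̚], [d], [t], [d]

Occurrence 1 (position 1): word-initially → [d̚].
Occurrence 2 (position 4): no conditioning environment matches → elsewhere allophone [d].
Occurrence 3 (position 6): between two vowels → [t].
Occurrence 4 (position 8): no conditioning environment matches → elsewhere allophone [d].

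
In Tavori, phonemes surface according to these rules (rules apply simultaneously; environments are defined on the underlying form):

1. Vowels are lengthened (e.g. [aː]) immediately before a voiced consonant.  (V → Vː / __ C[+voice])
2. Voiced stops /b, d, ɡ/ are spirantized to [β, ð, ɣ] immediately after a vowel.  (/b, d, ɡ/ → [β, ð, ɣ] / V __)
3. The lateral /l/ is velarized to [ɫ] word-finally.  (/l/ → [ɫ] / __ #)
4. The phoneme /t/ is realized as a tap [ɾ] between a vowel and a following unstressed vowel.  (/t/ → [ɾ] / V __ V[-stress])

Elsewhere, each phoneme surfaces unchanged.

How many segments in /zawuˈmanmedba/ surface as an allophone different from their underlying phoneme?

5

Segments that undergo a rule: /a/ → [aː] (rule 1); /u/ → [uː] (rule 1); /a/ → [aː] (rule 1); /e/ → [eː] (rule 1); /d/ → [ð] (rule 2).
All other segments surface unchanged.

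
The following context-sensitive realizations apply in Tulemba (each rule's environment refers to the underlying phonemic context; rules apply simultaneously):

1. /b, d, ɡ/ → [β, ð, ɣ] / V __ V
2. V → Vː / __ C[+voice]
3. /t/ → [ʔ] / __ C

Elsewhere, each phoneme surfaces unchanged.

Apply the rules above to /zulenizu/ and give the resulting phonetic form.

/z/ stays [z].
/u/ (between /z/ and /l/) occurs before a voiced consonant → [uː] by rule 2.
/l/ stays [l].
/e/ (between /l/ and /n/) occurs before a voiced consonant → [eː] by rule 2.
/n/ — not in any rule's target class → [n].
/i/ meets the environment for rule 2 (before a voiced consonant) → [iː].
/z/ — not in any rule's target class → [z].
/u/ (word-final) is in the target of rule 2 but the environment (before a voiced consonant) is not met → [u].

[zuːleːniːzu]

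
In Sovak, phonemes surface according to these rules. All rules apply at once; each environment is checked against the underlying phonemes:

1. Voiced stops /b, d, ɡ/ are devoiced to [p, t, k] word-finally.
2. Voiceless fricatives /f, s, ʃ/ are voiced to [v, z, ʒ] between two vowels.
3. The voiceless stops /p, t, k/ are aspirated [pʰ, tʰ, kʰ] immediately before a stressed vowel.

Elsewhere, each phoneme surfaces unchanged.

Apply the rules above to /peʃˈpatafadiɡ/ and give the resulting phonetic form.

/p/ (word-initial) fails the environment for rule 3, so it stays [p].
/e/ stays [e].
/ʃ/ (between /e/ and /p/) is in the target of rule 2 but the environment (between two vowels) is not met → [ʃ].
/p/ — between /ʃ/ and /a/, immediately before a stressed vowel — surfaces as [pʰ] (rule 3).
/a/ stays [a].
/t/ (between /a/ and /a/) fails the environment for rule 3, so it stays [t].
/a/ stays [a].
/f/ meets the environment for rule 2 (between two vowels) → [v].
/a/ (between /f/ and /d/) is unaffected → [a].
/d/ — between /a/ and /i/; rule 1 does not apply here → [d].
/i/ — not in any rule's target class → [i].
/ɡ/ — word-final, word-finally — surfaces as [k] (rule 1).

[peʃˈpʰatavadik]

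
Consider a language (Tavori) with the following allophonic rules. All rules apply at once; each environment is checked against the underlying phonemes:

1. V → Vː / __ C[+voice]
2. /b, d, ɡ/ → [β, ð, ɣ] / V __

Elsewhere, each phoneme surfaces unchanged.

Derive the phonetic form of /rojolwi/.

/r/ stays [r].
/o/ (between /r/ and /j/) occurs before a voiced consonant → [oː] by rule 1.
/j/ stays [j].
Rule 1 applies to /o/ (between /j/ and /l/: before a voiced consonant) → [oː].
/l/ (between /o/ and /w/) is unaffected → [l].
/w/ stays [w].
/i/ (word-final): rule 1 targets it, but not before a voiced consonant → unchanged [i].

[roːjoːlwi]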